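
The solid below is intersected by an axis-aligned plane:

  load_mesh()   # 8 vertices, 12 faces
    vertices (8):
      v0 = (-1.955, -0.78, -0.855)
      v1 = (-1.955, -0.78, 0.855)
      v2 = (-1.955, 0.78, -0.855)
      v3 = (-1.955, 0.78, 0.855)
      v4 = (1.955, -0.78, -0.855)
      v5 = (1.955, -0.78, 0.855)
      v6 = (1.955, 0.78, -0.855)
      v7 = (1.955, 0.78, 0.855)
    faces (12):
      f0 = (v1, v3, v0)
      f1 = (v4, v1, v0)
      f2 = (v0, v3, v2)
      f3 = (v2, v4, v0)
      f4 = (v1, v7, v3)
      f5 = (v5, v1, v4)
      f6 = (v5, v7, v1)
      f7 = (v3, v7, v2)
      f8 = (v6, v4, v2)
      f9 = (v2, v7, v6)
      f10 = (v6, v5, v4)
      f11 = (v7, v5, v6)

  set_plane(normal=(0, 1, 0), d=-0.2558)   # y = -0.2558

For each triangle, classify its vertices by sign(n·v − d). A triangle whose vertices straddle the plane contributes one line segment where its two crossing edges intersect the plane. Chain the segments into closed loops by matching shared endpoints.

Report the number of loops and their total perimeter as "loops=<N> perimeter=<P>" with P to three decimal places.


loops=1 perimeter=11.240

Straddling triangles (8 of 12):
  (v1,v3,v0) [-+-] → (-1.955, -0.2558, 0.855)–(-1.955, -0.2558, -0.280396)  len=1.1354
  (v0,v3,v2) [-++] → (-1.955, -0.2558, -0.280396)–(-1.955, -0.2558, -0.855)  len=0.5746
  (v2,v4,v0) [+--] → (0.64114, -0.2558, -0.855)–(-1.955, -0.2558, -0.855)  len=2.5961
  (v1,v7,v3) [-++] → (-0.64114, -0.2558, 0.855)–(-1.955, -0.2558, 0.855)  len=1.3139
  (v5,v7,v1) [-+-] → (1.955, -0.2558, 0.855)–(-0.64114, -0.2558, 0.855)  len=2.5961
  (v6,v4,v2) [+-+] → (1.955, -0.2558, -0.855)–(0.64114, -0.2558, -0.855)  len=1.3139
  (v6,v5,v4) [+--] → (1.955, -0.2558, 0.280396)–(1.955, -0.2558, -0.855)  len=1.1354
  (v7,v5,v6) [+-+] → (1.955, -0.2558, 0.855)–(1.955, -0.2558, 0.280396)  len=0.5746

Chained into 1 loop(s):
  loop 1: 8 segments, perimeter = 11.2400
Total perimeter = 11.240


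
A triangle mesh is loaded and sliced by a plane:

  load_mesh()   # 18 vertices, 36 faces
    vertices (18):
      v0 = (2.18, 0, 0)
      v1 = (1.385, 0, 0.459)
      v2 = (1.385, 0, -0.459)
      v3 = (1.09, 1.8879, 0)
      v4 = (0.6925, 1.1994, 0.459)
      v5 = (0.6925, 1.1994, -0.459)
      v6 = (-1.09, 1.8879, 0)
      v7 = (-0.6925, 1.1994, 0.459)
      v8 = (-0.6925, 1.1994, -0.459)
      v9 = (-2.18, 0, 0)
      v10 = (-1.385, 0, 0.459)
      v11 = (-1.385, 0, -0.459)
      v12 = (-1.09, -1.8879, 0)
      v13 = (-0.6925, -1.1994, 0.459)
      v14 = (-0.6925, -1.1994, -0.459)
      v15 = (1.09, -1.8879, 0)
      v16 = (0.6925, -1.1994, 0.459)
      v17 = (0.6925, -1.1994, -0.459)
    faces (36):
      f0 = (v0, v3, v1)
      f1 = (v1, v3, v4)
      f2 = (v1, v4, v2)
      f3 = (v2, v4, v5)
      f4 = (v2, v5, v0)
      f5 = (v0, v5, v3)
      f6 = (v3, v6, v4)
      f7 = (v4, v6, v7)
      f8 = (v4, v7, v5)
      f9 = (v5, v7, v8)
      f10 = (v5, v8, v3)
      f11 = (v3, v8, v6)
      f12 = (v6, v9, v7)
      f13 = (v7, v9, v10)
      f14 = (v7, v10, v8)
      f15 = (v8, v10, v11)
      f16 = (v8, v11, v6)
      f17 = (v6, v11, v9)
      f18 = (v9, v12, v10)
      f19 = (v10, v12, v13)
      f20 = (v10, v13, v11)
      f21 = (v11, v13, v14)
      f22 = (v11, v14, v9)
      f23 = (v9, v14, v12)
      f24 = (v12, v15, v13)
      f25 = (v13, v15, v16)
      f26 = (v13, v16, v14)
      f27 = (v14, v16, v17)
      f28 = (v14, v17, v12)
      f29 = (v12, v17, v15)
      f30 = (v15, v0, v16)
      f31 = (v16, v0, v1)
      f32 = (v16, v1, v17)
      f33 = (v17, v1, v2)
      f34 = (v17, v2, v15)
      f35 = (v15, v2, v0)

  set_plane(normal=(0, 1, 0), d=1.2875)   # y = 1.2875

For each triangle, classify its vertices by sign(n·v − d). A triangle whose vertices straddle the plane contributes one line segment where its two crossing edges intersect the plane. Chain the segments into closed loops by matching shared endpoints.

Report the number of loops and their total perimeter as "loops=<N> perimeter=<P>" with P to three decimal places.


Straddling triangles (10 of 36):
  (v0,v3,v1) [-+-] → (1.43665, 1.2875, 0)–(1.18382, 1.2875, 0.145974)  len=0.2919
  (v1,v3,v4) [-+-] → (1.18382, 1.2875, 0.145974)–(0.743364, 1.2875, 0.400267)  len=0.5086
  (v0,v5,v3) [--+] → (0.743364, 1.2875, -0.400267)–(1.43665, 1.2875, 0)  len=0.8005
  (v3,v6,v4) [++-] → (0.464412, 1.2875, 0.400267)–(0.743364, 1.2875, 0.400267)  len=0.2790
  (v4,v6,v7) [-+-] → (0.464412, 1.2875, 0.400267)–(-0.743364, 1.2875, 0.400267)  len=1.2078
  (v5,v8,v3) [--+] → (-0.464412, 1.2875, -0.400267)–(0.743364, 1.2875, -0.400267)  len=1.2078
  (v3,v8,v6) [+-+] → (-0.464412, 1.2875, -0.400267)–(-0.743364, 1.2875, -0.400267)  len=0.2790
  (v6,v9,v7) [+--] → (-1.43665, 1.2875, 0)–(-0.743364, 1.2875, 0.400267)  len=0.8005
  (v8,v11,v6) [--+] → (-1.18382, 1.2875, -0.145974)–(-0.743364, 1.2875, -0.400267)  len=0.5086
  (v6,v11,v9) [+--] → (-1.18382, 1.2875, -0.145974)–(-1.43665, 1.2875, 0)  len=0.2919

Chained into 1 loop(s):
  loop 1: 10 segments, perimeter = 6.1756
Total perimeter = 6.176

loops=1 perimeter=6.176


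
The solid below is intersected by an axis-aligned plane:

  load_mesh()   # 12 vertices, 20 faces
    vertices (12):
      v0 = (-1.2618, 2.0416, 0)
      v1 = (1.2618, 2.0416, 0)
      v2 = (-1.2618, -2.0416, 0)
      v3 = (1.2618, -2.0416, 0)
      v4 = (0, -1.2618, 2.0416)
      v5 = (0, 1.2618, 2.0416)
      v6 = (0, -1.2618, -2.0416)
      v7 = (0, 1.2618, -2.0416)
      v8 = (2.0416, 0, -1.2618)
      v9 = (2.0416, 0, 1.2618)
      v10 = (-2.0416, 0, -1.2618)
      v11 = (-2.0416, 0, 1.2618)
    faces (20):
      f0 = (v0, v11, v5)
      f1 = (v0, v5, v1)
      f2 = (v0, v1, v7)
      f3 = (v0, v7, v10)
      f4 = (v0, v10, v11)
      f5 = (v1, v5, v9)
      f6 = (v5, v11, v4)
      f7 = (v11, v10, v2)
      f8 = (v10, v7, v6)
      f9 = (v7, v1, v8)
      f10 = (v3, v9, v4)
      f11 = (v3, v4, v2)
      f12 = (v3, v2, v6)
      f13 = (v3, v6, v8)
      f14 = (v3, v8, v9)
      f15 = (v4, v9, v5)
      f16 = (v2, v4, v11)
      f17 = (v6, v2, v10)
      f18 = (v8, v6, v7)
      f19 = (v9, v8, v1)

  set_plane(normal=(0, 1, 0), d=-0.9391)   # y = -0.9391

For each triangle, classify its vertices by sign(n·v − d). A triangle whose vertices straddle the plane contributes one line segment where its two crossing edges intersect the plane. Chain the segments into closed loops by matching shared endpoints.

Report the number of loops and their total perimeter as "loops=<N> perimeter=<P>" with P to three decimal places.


Straddling triangles (10 of 20):
  (v5,v11,v4) [++-] → (-0.522131, -0.9391, 1.84217)–(0, -0.9391, 2.0416)  len=0.5589
  (v11,v10,v2) [++-] → (-1.68291, -0.9391, -0.681394)–(-1.68291, -0.9391, 0.681394)  len=1.3628
  (v10,v7,v6) [++-] → (0, -0.9391, -2.0416)–(-0.522131, -0.9391, -1.84217)  len=0.5589
  (v3,v9,v4) [-+-] → (1.68291, -0.9391, 0.681394)–(0.522131, -0.9391, 1.84217)  len=1.6416
  (v3,v6,v8) [--+] → (0.522131, -0.9391, -1.84217)–(1.68291, -0.9391, -0.681394)  len=1.6416
  (v3,v8,v9) [-++] → (1.68291, -0.9391, -0.681394)–(1.68291, -0.9391, 0.681394)  len=1.3628
  (v4,v9,v5) [-++] → (0.522131, -0.9391, 1.84217)–(0, -0.9391, 2.0416)  len=0.5589
  (v2,v4,v11) [--+] → (-0.522131, -0.9391, 1.84217)–(-1.68291, -0.9391, 0.681394)  len=1.6416
  (v6,v2,v10) [--+] → (-1.68291, -0.9391, -0.681394)–(-0.522131, -0.9391, -1.84217)  len=1.6416
  (v8,v6,v7) [+-+] → (0.522131, -0.9391, -1.84217)–(0, -0.9391, -2.0416)  len=0.5589

Chained into 1 loop(s):
  loop 1: 10 segments, perimeter = 11.5276
Total perimeter = 11.528

loops=1 perimeter=11.528


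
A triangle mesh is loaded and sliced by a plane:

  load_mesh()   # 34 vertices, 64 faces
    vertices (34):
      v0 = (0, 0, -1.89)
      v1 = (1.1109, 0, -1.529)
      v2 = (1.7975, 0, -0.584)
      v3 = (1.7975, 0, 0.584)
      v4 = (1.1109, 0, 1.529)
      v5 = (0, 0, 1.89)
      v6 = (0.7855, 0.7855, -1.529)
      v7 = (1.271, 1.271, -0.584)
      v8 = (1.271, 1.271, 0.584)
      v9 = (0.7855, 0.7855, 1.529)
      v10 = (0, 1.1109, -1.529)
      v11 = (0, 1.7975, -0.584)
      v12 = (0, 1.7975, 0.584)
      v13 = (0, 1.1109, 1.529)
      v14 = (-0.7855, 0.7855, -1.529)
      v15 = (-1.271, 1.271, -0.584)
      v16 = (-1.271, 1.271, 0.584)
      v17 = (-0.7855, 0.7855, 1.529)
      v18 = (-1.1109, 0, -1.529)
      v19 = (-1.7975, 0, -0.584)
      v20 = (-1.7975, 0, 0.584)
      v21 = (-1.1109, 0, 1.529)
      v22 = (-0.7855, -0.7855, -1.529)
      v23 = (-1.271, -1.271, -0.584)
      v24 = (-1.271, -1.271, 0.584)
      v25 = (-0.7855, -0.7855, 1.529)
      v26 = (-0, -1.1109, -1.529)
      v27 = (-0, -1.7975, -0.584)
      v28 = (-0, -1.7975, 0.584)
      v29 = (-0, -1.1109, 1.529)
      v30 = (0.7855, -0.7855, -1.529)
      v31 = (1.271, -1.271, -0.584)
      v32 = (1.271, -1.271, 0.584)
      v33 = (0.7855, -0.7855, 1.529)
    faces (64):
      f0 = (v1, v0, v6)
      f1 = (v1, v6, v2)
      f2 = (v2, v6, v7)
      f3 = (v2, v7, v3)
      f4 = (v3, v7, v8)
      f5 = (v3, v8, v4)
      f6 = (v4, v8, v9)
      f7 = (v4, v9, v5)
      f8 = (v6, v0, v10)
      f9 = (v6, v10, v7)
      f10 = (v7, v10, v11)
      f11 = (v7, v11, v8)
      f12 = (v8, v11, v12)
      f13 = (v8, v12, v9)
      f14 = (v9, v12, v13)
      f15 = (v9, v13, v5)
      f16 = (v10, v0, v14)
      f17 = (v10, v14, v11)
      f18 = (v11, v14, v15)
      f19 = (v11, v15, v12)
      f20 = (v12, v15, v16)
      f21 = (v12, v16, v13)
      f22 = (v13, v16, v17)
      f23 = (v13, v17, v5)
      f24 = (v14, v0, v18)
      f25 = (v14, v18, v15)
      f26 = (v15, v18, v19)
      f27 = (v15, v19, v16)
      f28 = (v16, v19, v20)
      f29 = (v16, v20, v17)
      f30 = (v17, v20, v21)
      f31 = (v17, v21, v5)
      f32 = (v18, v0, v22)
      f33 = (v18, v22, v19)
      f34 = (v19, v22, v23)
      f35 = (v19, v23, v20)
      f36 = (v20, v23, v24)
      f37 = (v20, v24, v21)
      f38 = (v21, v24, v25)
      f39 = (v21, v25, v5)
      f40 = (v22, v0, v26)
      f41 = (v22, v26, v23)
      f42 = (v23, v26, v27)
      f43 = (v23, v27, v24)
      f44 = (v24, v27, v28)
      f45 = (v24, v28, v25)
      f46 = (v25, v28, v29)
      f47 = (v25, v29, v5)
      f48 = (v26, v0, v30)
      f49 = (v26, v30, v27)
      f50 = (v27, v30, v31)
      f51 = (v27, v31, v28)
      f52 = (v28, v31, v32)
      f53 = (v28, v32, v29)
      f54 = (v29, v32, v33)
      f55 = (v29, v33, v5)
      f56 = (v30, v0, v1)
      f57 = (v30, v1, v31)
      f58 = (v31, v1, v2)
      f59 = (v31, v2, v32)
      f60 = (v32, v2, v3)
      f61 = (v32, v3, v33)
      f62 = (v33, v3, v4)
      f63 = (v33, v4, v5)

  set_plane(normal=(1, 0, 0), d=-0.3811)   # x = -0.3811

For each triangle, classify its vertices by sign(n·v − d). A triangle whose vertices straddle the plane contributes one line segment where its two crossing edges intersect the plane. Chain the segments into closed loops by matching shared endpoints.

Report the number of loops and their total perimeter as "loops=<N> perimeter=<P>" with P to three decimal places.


loops=1 perimeter=10.952

Straddling triangles (20 of 64):
  (v10,v0,v14) [++-] → (-0.3811, 0.3811, -1.71485)–(-0.3811, 0.953026, -1.529)  len=0.6014
  (v10,v14,v11) [+-+] → (-0.3811, 0.953026, -1.529)–(-0.3811, 1.30651, -1.04248)  len=0.6014
  (v11,v14,v15) [+--] → (-0.3811, 1.30651, -1.04248)–(-0.3811, 1.63963, -0.584)  len=0.5667
  (v11,v15,v12) [+-+] → (-0.3811, 1.63963, -0.584)–(-0.3811, 1.63963, 0.233784)  len=0.8178
  (v12,v15,v16) [+--] → (-0.3811, 1.63963, 0.233784)–(-0.3811, 1.63963, 0.584)  len=0.3502
  (v12,v16,v13) [+-+] → (-0.3811, 1.63963, 0.584)–(-0.3811, 1.1589, 1.24565)  len=0.8178
  (v13,v16,v17) [+--] → (-0.3811, 1.1589, 1.24565)–(-0.3811, 0.953026, 1.529)  len=0.3502
  (v13,v17,v5) [+-+] → (-0.3811, 0.953026, 1.529)–(-0.3811, 0.3811, 1.71485)  len=0.6014
  (v14,v0,v18) [-+-] → (-0.3811, 0.3811, -1.71485)–(-0.3811, 0, -1.76616)  len=0.3845
  (v17,v21,v5) [--+] → (-0.3811, 0, 1.76616)–(-0.3811, 0.3811, 1.71485)  len=0.3845
  (v18,v0,v22) [-+-] → (-0.3811, 0, -1.76616)–(-0.3811, -0.3811, -1.71485)  len=0.3845
  (v21,v25,v5) [--+] → (-0.3811, -0.3811, 1.71485)–(-0.3811, 0, 1.76616)  len=0.3845
  (v22,v0,v26) [-++] → (-0.3811, -0.3811, -1.71485)–(-0.3811, -0.953026, -1.529)  len=0.6014
  (v22,v26,v23) [-+-] → (-0.3811, -0.953026, -1.529)–(-0.3811, -1.1589, -1.24565)  len=0.3502
  (v23,v26,v27) [-++] → (-0.3811, -1.1589, -1.24565)–(-0.3811, -1.63963, -0.584)  len=0.8178
  (v23,v27,v24) [-+-] → (-0.3811, -1.63963, -0.584)–(-0.3811, -1.63963, -0.233784)  len=0.3502
  (v24,v27,v28) [-++] → (-0.3811, -1.63963, -0.233784)–(-0.3811, -1.63963, 0.584)  len=0.8178
  (v24,v28,v25) [-+-] → (-0.3811, -1.63963, 0.584)–(-0.3811, -1.30651, 1.04248)  len=0.5667
  (v25,v28,v29) [-++] → (-0.3811, -1.30651, 1.04248)–(-0.3811, -0.953026, 1.529)  len=0.6014
  (v25,v29,v5) [-++] → (-0.3811, -0.953026, 1.529)–(-0.3811, -0.3811, 1.71485)  len=0.6014

Chained into 1 loop(s):
  loop 1: 20 segments, perimeter = 10.9520
Total perimeter = 10.952


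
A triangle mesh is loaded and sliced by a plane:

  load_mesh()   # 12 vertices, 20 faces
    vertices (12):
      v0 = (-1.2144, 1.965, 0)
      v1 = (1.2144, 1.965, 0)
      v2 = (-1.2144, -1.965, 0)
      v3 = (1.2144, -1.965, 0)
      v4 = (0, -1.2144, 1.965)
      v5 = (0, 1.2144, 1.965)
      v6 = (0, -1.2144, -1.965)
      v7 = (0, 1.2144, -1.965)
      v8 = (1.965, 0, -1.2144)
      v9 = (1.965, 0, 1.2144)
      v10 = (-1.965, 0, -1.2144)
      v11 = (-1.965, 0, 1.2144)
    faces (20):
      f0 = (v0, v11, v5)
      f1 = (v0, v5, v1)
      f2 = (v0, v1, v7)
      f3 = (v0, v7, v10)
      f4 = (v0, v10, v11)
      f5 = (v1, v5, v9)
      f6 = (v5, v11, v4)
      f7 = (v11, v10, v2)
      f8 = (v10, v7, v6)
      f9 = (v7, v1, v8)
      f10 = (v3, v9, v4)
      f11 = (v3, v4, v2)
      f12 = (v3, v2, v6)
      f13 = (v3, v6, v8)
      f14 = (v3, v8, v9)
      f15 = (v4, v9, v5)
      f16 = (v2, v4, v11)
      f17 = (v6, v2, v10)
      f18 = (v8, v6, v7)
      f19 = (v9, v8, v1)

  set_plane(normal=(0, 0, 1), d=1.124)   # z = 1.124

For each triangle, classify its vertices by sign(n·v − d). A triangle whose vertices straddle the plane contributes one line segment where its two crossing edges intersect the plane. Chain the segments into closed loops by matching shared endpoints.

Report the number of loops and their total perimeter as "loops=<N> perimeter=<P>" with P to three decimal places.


loops=1 perimeter=10.565

Straddling triangles (10 of 20):
  (v0,v11,v5) [-++] → (-1.90913, 0.146275, 1.124)–(-0.519751, 1.53565, 1.124)  len=1.9649
  (v0,v5,v1) [-+-] → (-0.519751, 1.53565, 1.124)–(0.519751, 1.53565, 1.124)  len=1.0395
  (v0,v10,v11) [--+] → (-1.965, 0, 1.124)–(-1.90913, 0.146275, 1.124)  len=0.1566
  (v1,v5,v9) [-++] → (0.519751, 1.53565, 1.124)–(1.90913, 0.146275, 1.124)  len=1.9649
  (v11,v10,v2) [+--] → (-1.965, 0, 1.124)–(-1.90913, -0.146275, 1.124)  len=0.1566
  (v3,v9,v4) [-++] → (1.90913, -0.146275, 1.124)–(0.519751, -1.53565, 1.124)  len=1.9649
  (v3,v4,v2) [-+-] → (0.519751, -1.53565, 1.124)–(-0.519751, -1.53565, 1.124)  len=1.0395
  (v3,v8,v9) [--+] → (1.965, 0, 1.124)–(1.90913, -0.146275, 1.124)  len=0.1566
  (v2,v4,v11) [-++] → (-0.519751, -1.53565, 1.124)–(-1.90913, -0.146275, 1.124)  len=1.9649
  (v9,v8,v1) [+--] → (1.965, 0, 1.124)–(1.90913, 0.146275, 1.124)  len=0.1566

Chained into 1 loop(s):
  loop 1: 10 segments, perimeter = 10.5648
Total perimeter = 10.565


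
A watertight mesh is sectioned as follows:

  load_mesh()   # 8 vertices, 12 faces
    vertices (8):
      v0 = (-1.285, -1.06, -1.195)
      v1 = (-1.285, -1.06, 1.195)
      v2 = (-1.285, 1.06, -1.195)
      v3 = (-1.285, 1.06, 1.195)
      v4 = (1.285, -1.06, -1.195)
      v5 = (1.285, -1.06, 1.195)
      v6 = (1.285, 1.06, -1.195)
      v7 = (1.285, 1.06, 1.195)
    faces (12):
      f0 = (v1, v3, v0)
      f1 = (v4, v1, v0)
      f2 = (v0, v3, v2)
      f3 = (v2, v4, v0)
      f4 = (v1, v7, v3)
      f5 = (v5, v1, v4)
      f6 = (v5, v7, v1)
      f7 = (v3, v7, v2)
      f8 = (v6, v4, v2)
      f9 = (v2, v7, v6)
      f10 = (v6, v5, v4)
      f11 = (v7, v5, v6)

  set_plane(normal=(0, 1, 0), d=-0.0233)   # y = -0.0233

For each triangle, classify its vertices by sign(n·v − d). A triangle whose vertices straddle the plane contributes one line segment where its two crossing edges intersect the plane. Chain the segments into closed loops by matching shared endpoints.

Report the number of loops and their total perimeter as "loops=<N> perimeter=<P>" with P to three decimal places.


loops=1 perimeter=9.920

Straddling triangles (8 of 12):
  (v1,v3,v0) [-+-] → (-1.285, -0.0233, 1.195)–(-1.285, -0.0233, -0.0262675)  len=1.2213
  (v0,v3,v2) [-++] → (-1.285, -0.0233, -0.0262675)–(-1.285, -0.0233, -1.195)  len=1.1687
  (v2,v4,v0) [+--] → (0.0282458, -0.0233, -1.195)–(-1.285, -0.0233, -1.195)  len=1.3132
  (v1,v7,v3) [-++] → (-0.0282458, -0.0233, 1.195)–(-1.285, -0.0233, 1.195)  len=1.2568
  (v5,v7,v1) [-+-] → (1.285, -0.0233, 1.195)–(-0.0282458, -0.0233, 1.195)  len=1.3132
  (v6,v4,v2) [+-+] → (1.285, -0.0233, -1.195)–(0.0282458, -0.0233, -1.195)  len=1.2568
  (v6,v5,v4) [+--] → (1.285, -0.0233, 0.0262675)–(1.285, -0.0233, -1.195)  len=1.2213
  (v7,v5,v6) [+-+] → (1.285, -0.0233, 1.195)–(1.285, -0.0233, 0.0262675)  len=1.1687

Chained into 1 loop(s):
  loop 1: 8 segments, perimeter = 9.9200
Total perimeter = 9.920


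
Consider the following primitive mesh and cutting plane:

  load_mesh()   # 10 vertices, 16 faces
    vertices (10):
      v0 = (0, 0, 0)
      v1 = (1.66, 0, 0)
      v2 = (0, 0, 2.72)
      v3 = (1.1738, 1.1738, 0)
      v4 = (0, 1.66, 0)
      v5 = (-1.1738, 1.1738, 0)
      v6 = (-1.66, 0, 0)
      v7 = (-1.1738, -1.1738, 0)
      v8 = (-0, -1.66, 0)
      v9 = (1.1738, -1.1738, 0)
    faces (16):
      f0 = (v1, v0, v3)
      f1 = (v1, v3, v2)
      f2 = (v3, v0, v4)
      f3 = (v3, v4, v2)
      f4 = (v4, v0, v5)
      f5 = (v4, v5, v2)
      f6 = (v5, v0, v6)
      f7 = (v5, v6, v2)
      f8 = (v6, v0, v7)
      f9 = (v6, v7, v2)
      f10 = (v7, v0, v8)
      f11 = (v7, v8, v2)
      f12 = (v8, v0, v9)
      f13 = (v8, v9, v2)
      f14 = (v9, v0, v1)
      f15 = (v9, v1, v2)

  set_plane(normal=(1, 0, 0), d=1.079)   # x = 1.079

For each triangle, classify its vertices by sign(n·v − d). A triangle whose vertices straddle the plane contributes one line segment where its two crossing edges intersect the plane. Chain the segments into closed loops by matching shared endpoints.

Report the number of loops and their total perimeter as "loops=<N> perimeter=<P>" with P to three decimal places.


loops=1 perimeter=5.549

Straddling triangles (8 of 16):
  (v1,v0,v3) [+-+] → (1.079, 0, 0)–(1.079, 1.079, 0)  len=1.0790
  (v1,v3,v2) [++-] → (1.079, 1.079, 0.219676)–(1.079, 0, 0.952)  len=1.3040
  (v3,v0,v4) [+--] → (1.079, 1.079, 0)–(1.079, 1.21307, 0)  len=0.1341
  (v3,v4,v2) [+--] → (1.079, 1.21307, 0)–(1.079, 1.079, 0.219676)  len=0.2574
  (v8,v0,v9) [--+] → (1.079, -1.079, 0)–(1.079, -1.21307, 0)  len=0.1341
  (v8,v9,v2) [-+-] → (1.079, -1.21307, 0)–(1.079, -1.079, 0.219676)  len=0.2574
  (v9,v0,v1) [+-+] → (1.079, -1.079, 0)–(1.079, 0, 0)  len=1.0790
  (v9,v1,v2) [++-] → (1.079, 0, 0.952)–(1.079, -1.079, 0.219676)  len=1.3040

Chained into 1 loop(s):
  loop 1: 8 segments, perimeter = 5.5489
Total perimeter = 5.549


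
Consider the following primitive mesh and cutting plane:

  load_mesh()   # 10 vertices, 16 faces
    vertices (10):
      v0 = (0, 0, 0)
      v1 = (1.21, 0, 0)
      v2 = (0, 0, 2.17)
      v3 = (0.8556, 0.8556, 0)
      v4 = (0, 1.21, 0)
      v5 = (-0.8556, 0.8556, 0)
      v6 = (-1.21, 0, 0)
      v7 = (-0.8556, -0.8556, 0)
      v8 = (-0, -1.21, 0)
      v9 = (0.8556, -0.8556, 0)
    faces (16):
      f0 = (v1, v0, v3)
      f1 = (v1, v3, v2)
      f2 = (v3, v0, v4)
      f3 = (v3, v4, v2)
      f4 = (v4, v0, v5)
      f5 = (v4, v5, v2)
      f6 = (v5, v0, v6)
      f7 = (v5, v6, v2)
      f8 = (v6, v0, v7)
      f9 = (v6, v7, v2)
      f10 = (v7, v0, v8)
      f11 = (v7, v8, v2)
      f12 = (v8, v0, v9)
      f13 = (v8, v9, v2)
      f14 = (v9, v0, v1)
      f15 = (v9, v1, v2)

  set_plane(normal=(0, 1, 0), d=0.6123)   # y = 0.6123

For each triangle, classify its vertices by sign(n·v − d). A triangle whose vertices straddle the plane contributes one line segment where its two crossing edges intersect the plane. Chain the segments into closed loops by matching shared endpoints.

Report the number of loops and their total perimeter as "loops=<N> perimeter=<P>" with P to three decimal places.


Straddling triangles (8 of 16):
  (v1,v0,v3) [--+] → (0.6123, 0.6123, 0)–(0.956378, 0.6123, 0)  len=0.3441
  (v1,v3,v2) [-+-] → (0.956378, 0.6123, 0)–(0.6123, 0.6123, 0.617065)  len=0.7065
  (v3,v0,v4) [+-+] → (0.6123, 0.6123, 0)–(0, 0.6123, 0)  len=0.6123
  (v3,v4,v2) [++-] → (0, 0.6123, 1.07191)–(0.6123, 0.6123, 0.617065)  len=0.7628
  (v4,v0,v5) [+-+] → (0, 0.6123, 0)–(-0.6123, 0.6123, 0)  len=0.6123
  (v4,v5,v2) [++-] → (-0.6123, 0.6123, 0.617065)–(0, 0.6123, 1.07191)  len=0.7628
  (v5,v0,v6) [+--] → (-0.6123, 0.6123, 0)–(-0.956378, 0.6123, 0)  len=0.3441
  (v5,v6,v2) [+--] → (-0.956378, 0.6123, 0)–(-0.6123, 0.6123, 0.617065)  len=0.7065

Chained into 1 loop(s):
  loop 1: 8 segments, perimeter = 4.8513
Total perimeter = 4.851

loops=1 perimeter=4.851


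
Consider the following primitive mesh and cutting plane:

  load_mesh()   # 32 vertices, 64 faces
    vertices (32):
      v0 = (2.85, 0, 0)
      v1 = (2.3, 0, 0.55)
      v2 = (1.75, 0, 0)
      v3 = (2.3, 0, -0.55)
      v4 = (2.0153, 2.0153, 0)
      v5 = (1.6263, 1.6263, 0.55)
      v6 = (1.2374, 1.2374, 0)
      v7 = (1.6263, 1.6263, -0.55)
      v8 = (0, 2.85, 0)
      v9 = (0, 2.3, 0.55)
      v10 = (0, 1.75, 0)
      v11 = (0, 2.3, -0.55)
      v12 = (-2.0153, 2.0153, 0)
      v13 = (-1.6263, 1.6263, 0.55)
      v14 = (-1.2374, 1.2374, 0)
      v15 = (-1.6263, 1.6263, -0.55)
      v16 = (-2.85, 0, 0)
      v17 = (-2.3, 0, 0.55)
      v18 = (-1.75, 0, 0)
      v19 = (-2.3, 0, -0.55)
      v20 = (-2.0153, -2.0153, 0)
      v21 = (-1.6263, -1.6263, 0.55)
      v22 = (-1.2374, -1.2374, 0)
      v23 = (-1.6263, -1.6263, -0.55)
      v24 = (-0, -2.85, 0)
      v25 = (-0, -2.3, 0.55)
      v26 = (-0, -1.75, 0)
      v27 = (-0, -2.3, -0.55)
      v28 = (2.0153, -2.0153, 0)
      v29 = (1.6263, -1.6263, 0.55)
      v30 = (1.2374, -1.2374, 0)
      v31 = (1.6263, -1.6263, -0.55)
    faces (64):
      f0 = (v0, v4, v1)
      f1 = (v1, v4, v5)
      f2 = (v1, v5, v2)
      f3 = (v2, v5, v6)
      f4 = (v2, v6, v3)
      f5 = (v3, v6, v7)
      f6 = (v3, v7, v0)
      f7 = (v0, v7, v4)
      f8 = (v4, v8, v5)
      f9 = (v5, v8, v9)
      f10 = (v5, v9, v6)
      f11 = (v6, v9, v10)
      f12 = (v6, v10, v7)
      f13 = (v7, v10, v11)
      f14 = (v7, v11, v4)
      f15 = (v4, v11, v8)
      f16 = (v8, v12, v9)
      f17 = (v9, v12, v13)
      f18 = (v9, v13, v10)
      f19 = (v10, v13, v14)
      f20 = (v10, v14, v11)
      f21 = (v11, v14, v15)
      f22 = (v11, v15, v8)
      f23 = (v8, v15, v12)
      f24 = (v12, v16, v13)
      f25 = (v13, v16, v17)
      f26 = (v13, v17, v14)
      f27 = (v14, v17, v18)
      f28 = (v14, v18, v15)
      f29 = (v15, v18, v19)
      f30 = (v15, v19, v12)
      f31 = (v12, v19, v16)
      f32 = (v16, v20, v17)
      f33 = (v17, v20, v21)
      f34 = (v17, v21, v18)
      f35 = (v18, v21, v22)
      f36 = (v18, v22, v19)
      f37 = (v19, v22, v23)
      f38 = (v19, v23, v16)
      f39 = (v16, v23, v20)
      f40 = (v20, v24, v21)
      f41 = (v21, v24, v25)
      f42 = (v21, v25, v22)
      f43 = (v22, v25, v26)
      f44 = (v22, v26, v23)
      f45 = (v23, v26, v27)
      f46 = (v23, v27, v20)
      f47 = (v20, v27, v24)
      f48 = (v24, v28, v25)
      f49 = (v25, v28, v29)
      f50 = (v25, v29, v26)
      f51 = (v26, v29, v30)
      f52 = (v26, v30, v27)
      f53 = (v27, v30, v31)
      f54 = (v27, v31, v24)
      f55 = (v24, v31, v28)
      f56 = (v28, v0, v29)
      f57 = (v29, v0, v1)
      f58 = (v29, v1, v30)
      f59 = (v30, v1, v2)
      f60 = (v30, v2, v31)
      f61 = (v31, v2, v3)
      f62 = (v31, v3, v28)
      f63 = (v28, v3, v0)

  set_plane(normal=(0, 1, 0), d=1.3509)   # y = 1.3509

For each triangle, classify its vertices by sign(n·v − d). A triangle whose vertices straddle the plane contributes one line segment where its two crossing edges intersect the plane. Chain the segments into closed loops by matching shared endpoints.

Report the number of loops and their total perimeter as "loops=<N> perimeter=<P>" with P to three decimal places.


Straddling triangles (20 of 64):
  (v0,v4,v1) [-+-] → (2.29048, 1.3509, 0)–(2.10916, 1.3509, 0.181323)  len=0.2564
  (v1,v4,v5) [-++] → (2.10916, 1.3509, 0.181323)–(1.74039, 1.3509, 0.55)  len=0.5215
  (v1,v5,v2) [-+-] → (1.74039, 1.3509, 0.55)–(1.64725, 1.3509, 0.456862)  len=0.1317
  (v2,v5,v6) [-+-] → (1.64725, 1.3509, 0.456862)–(1.3509, 1.3509, 0.160517)  len=0.4191
  (v3,v6,v7) [--+] → (1.3509, 1.3509, -0.160517)–(1.74039, 1.3509, -0.55)  len=0.5508
  (v3,v7,v0) [-+-] → (1.74039, 1.3509, -0.55)–(1.83352, 1.3509, -0.456862)  len=0.1317
  (v0,v7,v4) [-++] → (1.83352, 1.3509, -0.456862)–(2.29048, 1.3509, 0)  len=0.6462
  (v5,v9,v6) [++-] → (1.10523, 1.3509, 0.0587474)–(1.3509, 1.3509, 0.160517)  len=0.2659
  (v6,v9,v10) [-++] → (1.10523, 1.3509, 0.0587474)–(0.963415, 1.3509, 0)  len=0.1535
  (v6,v10,v7) [-++] → (0.963415, 1.3509, 0)–(1.3509, 1.3509, -0.160517)  len=0.4194
  (v10,v13,v14) [++-] → (-1.3509, 1.3509, 0.160517)–(-0.963415, 1.3509, 0)  len=0.4194
  (v10,v14,v11) [+-+] → (-0.963415, 1.3509, 0)–(-1.10523, 1.3509, -0.0587474)  len=0.1535
  (v11,v14,v15) [+-+] → (-1.10523, 1.3509, -0.0587474)–(-1.3509, 1.3509, -0.160517)  len=0.2659
  (v12,v16,v13) [+-+] → (-2.29048, 1.3509, 0)–(-1.83352, 1.3509, 0.456862)  len=0.6462
  (v13,v16,v17) [+--] → (-1.83352, 1.3509, 0.456862)–(-1.74039, 1.3509, 0.55)  len=0.1317
  (v13,v17,v14) [+--] → (-1.74039, 1.3509, 0.55)–(-1.3509, 1.3509, 0.160517)  len=0.5508
  (v14,v18,v15) [--+] → (-1.64725, 1.3509, -0.456862)–(-1.3509, 1.3509, -0.160517)  len=0.4191
  (v15,v18,v19) [+--] → (-1.64725, 1.3509, -0.456862)–(-1.74039, 1.3509, -0.55)  len=0.1317
  (v15,v19,v12) [+-+] → (-1.74039, 1.3509, -0.55)–(-2.10916, 1.3509, -0.181323)  len=0.5215
  (v12,v19,v16) [+--] → (-2.10916, 1.3509, -0.181323)–(-2.29048, 1.3509, 0)  len=0.2564

Chained into 2 loop(s):
  loop 1: 10 segments, perimeter = 3.4962
  loop 2: 10 segments, perimeter = 3.4962
Total perimeter = 6.992

loops=2 perimeter=6.992


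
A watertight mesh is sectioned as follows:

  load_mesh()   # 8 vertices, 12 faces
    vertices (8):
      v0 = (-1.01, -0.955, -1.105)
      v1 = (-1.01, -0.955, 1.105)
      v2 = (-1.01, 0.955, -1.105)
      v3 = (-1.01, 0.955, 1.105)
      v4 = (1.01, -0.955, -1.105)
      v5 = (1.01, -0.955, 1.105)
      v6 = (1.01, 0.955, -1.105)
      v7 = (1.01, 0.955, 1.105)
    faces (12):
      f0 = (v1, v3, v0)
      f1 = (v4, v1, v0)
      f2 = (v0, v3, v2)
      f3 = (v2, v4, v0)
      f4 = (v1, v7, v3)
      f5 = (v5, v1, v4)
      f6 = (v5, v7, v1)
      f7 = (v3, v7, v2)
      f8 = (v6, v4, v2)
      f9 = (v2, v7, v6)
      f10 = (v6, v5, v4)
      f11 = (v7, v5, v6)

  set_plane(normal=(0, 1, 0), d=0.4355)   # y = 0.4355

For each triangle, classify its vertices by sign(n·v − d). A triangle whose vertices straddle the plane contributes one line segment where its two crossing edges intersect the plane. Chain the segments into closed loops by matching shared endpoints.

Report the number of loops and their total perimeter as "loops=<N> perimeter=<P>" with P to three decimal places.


Straddling triangles (8 of 12):
  (v1,v3,v0) [-+-] → (-1.01, 0.4355, 1.105)–(-1.01, 0.4355, 0.503903)  len=0.6011
  (v0,v3,v2) [-++] → (-1.01, 0.4355, 0.503903)–(-1.01, 0.4355, -1.105)  len=1.6089
  (v2,v4,v0) [+--] → (-0.460581, 0.4355, -1.105)–(-1.01, 0.4355, -1.105)  len=0.5494
  (v1,v7,v3) [-++] → (0.460581, 0.4355, 1.105)–(-1.01, 0.4355, 1.105)  len=1.4706
  (v5,v7,v1) [-+-] → (1.01, 0.4355, 1.105)–(0.460581, 0.4355, 1.105)  len=0.5494
  (v6,v4,v2) [+-+] → (1.01, 0.4355, -1.105)–(-0.460581, 0.4355, -1.105)  len=1.4706
  (v6,v5,v4) [+--] → (1.01, 0.4355, -0.503903)–(1.01, 0.4355, -1.105)  len=0.6011
  (v7,v5,v6) [+-+] → (1.01, 0.4355, 1.105)–(1.01, 0.4355, -0.503903)  len=1.6089

Chained into 1 loop(s):
  loop 1: 8 segments, perimeter = 8.4600
Total perimeter = 8.460

loops=1 perimeter=8.460


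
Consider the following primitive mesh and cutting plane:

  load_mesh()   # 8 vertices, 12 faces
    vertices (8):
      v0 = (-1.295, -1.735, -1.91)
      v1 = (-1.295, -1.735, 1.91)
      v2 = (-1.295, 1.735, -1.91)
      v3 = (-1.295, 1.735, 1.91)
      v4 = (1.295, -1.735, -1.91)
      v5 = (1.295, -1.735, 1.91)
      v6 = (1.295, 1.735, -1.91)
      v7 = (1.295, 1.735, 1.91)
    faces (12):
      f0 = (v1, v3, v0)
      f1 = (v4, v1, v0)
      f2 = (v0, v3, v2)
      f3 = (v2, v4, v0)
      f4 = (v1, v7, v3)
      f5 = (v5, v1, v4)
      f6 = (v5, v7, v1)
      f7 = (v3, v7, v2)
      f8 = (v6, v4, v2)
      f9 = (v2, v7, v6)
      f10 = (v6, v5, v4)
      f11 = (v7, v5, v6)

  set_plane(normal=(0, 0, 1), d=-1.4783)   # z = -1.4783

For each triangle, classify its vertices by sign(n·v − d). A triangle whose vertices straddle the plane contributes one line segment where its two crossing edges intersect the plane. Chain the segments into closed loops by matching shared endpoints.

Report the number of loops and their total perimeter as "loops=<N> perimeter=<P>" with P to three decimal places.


loops=1 perimeter=12.120

Straddling triangles (8 of 12):
  (v1,v3,v0) [++-] → (-1.295, -1.34285, -1.4783)–(-1.295, -1.735, -1.4783)  len=0.3921
  (v4,v1,v0) [-+-] → (1.0023, -1.735, -1.4783)–(-1.295, -1.735, -1.4783)  len=2.2973
  (v0,v3,v2) [-+-] → (-1.295, -1.34285, -1.4783)–(-1.295, 1.735, -1.4783)  len=3.0779
  (v5,v1,v4) [++-] → (1.0023, -1.735, -1.4783)–(1.295, -1.735, -1.4783)  len=0.2927
  (v3,v7,v2) [++-] → (-1.0023, 1.735, -1.4783)–(-1.295, 1.735, -1.4783)  len=0.2927
  (v2,v7,v6) [-+-] → (-1.0023, 1.735, -1.4783)–(1.295, 1.735, -1.4783)  len=2.2973
  (v6,v5,v4) [-+-] → (1.295, 1.34285, -1.4783)–(1.295, -1.735, -1.4783)  len=3.0779
  (v7,v5,v6) [++-] → (1.295, 1.34285, -1.4783)–(1.295, 1.735, -1.4783)  len=0.3921

Chained into 1 loop(s):
  loop 1: 8 segments, perimeter = 12.1200
Total perimeter = 12.120


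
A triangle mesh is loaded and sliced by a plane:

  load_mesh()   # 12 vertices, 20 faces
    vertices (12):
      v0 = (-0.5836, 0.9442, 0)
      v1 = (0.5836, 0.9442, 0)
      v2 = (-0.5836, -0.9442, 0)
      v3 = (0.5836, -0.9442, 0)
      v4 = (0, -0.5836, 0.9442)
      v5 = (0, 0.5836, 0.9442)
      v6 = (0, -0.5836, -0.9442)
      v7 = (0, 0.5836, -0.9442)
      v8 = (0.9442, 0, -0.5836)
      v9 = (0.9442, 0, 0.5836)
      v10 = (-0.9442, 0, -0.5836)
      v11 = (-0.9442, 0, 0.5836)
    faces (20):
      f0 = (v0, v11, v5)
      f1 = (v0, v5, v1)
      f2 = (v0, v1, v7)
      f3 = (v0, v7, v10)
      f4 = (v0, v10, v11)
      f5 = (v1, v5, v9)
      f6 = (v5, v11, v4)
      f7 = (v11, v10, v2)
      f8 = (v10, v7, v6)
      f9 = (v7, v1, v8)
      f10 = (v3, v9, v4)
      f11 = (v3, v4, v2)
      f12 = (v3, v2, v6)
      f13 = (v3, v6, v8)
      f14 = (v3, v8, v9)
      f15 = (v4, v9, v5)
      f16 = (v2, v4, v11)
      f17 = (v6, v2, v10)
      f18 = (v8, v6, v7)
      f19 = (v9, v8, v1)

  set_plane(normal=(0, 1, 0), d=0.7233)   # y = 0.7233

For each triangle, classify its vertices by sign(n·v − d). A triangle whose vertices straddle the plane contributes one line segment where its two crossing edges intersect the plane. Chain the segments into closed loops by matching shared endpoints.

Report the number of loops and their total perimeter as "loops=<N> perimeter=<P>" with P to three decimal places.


Straddling triangles (8 of 20):
  (v0,v11,v5) [+--] → (-0.667964, 0.7233, 0.136536)–(-0.226092, 0.7233, 0.578408)  len=0.6249
  (v0,v5,v1) [+-+] → (-0.226092, 0.7233, 0.578408)–(0.226092, 0.7233, 0.578408)  len=0.4522
  (v0,v1,v7) [++-] → (0.226092, 0.7233, -0.578408)–(-0.226092, 0.7233, -0.578408)  len=0.4522
  (v0,v7,v10) [+--] → (-0.226092, 0.7233, -0.578408)–(-0.667964, 0.7233, -0.136536)  len=0.6249
  (v0,v10,v11) [+--] → (-0.667964, 0.7233, -0.136536)–(-0.667964, 0.7233, 0.136536)  len=0.2731
  (v1,v5,v9) [+--] → (0.226092, 0.7233, 0.578408)–(0.667964, 0.7233, 0.136536)  len=0.6249
  (v7,v1,v8) [-+-] → (0.226092, 0.7233, -0.578408)–(0.667964, 0.7233, -0.136536)  len=0.6249
  (v9,v8,v1) [--+] → (0.667964, 0.7233, -0.136536)–(0.667964, 0.7233, 0.136536)  len=0.2731

Chained into 1 loop(s):
  loop 1: 8 segments, perimeter = 3.9501
Total perimeter = 3.950

loops=1 perimeter=3.950


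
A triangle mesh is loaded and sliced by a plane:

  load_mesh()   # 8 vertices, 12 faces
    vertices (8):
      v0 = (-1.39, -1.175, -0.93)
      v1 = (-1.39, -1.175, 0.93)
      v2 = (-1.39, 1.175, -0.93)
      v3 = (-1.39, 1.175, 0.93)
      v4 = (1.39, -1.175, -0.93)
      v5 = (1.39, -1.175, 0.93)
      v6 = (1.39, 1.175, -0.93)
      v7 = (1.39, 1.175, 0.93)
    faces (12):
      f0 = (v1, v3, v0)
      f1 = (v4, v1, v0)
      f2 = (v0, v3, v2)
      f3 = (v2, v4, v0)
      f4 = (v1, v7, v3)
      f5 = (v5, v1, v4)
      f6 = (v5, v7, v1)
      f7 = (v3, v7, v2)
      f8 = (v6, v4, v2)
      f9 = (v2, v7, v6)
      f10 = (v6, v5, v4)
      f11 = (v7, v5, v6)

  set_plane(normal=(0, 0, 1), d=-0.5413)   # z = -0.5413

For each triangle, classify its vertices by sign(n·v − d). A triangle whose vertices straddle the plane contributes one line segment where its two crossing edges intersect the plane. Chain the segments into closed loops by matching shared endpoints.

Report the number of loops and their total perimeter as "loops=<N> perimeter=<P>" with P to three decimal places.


Straddling triangles (8 of 12):
  (v1,v3,v0) [++-] → (-1.39, -0.683901, -0.5413)–(-1.39, -1.175, -0.5413)  len=0.4911
  (v4,v1,v0) [-+-] → (0.80904, -1.175, -0.5413)–(-1.39, -1.175, -0.5413)  len=2.1990
  (v0,v3,v2) [-+-] → (-1.39, -0.683901, -0.5413)–(-1.39, 1.175, -0.5413)  len=1.8589
  (v5,v1,v4) [++-] → (0.80904, -1.175, -0.5413)–(1.39, -1.175, -0.5413)  len=0.5810
  (v3,v7,v2) [++-] → (-0.80904, 1.175, -0.5413)–(-1.39, 1.175, -0.5413)  len=0.5810
  (v2,v7,v6) [-+-] → (-0.80904, 1.175, -0.5413)–(1.39, 1.175, -0.5413)  len=2.1990
  (v6,v5,v4) [-+-] → (1.39, 0.683901, -0.5413)–(1.39, -1.175, -0.5413)  len=1.8589
  (v7,v5,v6) [++-] → (1.39, 0.683901, -0.5413)–(1.39, 1.175, -0.5413)  len=0.4911

Chained into 1 loop(s):
  loop 1: 8 segments, perimeter = 10.2600
Total perimeter = 10.260

loops=1 perimeter=10.260


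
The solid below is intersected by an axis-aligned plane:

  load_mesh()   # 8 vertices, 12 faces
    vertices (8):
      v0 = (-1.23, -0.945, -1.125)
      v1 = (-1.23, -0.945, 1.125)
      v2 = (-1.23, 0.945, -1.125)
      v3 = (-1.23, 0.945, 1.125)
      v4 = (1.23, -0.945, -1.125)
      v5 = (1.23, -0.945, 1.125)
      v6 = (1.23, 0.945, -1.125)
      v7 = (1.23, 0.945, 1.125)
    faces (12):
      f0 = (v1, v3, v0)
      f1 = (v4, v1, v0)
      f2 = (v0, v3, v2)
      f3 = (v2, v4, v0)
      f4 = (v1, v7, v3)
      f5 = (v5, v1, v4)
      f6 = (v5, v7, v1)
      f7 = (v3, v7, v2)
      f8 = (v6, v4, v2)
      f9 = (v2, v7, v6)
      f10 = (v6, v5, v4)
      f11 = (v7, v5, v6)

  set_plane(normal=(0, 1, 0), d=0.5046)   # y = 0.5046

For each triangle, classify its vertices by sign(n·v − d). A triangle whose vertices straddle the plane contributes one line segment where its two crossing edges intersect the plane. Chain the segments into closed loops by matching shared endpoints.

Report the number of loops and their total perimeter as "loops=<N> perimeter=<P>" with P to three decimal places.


Straddling triangles (8 of 12):
  (v1,v3,v0) [-+-] → (-1.23, 0.5046, 1.125)–(-1.23, 0.5046, 0.600714)  len=0.5243
  (v0,v3,v2) [-++] → (-1.23, 0.5046, 0.600714)–(-1.23, 0.5046, -1.125)  len=1.7257
  (v2,v4,v0) [+--] → (-0.656781, 0.5046, -1.125)–(-1.23, 0.5046, -1.125)  len=0.5732
  (v1,v7,v3) [-++] → (0.656781, 0.5046, 1.125)–(-1.23, 0.5046, 1.125)  len=1.8868
  (v5,v7,v1) [-+-] → (1.23, 0.5046, 1.125)–(0.656781, 0.5046, 1.125)  len=0.5732
  (v6,v4,v2) [+-+] → (1.23, 0.5046, -1.125)–(-0.656781, 0.5046, -1.125)  len=1.8868
  (v6,v5,v4) [+--] → (1.23, 0.5046, -0.600714)–(1.23, 0.5046, -1.125)  len=0.5243
  (v7,v5,v6) [+-+] → (1.23, 0.5046, 1.125)–(1.23, 0.5046, -0.600714)  len=1.7257

Chained into 1 loop(s):
  loop 1: 8 segments, perimeter = 9.4200
Total perimeter = 9.420

loops=1 perimeter=9.420


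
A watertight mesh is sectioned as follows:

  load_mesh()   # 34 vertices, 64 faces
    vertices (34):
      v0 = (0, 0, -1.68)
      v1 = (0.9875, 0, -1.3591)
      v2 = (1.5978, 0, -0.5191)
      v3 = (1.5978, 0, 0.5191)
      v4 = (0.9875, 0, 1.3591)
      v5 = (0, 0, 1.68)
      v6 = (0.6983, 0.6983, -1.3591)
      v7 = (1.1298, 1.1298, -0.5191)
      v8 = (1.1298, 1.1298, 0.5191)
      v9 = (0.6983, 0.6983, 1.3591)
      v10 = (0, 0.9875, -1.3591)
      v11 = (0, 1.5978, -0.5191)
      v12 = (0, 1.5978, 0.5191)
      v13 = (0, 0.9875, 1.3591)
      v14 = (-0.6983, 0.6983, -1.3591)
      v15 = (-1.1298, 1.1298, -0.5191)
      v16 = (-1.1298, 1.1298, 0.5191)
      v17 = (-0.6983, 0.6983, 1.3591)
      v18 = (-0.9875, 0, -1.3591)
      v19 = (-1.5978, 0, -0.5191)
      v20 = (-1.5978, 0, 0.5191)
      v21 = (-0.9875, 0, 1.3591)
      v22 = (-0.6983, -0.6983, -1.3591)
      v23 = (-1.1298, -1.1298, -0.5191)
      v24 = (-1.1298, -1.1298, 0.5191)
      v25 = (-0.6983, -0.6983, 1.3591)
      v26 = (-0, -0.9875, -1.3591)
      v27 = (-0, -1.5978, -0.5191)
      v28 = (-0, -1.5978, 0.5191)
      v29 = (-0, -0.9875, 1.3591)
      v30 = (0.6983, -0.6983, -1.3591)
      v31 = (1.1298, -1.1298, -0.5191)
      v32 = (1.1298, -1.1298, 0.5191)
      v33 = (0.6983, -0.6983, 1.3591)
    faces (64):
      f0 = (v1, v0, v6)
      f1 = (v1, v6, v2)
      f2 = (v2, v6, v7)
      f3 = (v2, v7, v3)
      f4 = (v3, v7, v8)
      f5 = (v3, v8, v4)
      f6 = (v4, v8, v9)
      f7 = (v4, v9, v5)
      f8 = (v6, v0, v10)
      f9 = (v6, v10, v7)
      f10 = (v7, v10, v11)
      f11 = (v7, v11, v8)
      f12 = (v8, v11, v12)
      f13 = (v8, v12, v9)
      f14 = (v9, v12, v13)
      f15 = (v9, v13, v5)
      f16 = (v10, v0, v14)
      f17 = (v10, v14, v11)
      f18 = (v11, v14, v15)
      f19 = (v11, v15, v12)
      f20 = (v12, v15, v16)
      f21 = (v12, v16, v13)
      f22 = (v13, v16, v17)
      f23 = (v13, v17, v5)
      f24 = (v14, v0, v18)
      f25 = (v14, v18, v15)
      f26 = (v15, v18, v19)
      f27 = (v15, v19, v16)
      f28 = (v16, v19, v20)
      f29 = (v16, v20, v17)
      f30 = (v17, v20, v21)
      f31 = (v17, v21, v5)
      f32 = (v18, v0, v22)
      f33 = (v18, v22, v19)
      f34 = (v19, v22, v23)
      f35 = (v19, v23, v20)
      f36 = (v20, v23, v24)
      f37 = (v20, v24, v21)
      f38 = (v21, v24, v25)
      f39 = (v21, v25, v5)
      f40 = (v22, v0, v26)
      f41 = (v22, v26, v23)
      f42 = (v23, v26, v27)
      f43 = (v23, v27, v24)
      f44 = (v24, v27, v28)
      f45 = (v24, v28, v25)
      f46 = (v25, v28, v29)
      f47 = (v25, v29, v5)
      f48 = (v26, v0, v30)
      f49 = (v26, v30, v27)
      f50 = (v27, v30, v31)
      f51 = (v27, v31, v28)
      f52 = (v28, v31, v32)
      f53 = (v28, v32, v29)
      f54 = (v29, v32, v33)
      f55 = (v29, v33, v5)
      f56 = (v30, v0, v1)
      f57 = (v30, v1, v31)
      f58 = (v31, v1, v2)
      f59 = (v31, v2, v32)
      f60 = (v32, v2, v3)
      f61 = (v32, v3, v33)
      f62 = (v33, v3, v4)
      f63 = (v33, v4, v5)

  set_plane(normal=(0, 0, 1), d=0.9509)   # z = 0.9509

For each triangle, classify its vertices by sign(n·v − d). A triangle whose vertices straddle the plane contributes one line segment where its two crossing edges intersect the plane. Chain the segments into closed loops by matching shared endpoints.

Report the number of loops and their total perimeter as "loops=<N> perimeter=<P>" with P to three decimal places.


Straddling triangles (16 of 64):
  (v3,v8,v4) [--+] → (1.05665, 0.549029, 0.9509)–(1.28408, 0, 0.9509)  len=0.5943
  (v4,v8,v9) [+-+] → (1.05665, 0.549029, 0.9509)–(0.907988, 0.907988, 0.9509)  len=0.3885
  (v8,v12,v9) [--+] → (0.358959, 1.13541, 0.9509)–(0.907988, 0.907988, 0.9509)  len=0.5943
  (v9,v12,v13) [+-+] → (0.358959, 1.13541, 0.9509)–(0, 1.28408, 0.9509)  len=0.3885
  (v12,v16,v13) [--+] → (-0.549029, 1.05665, 0.9509)–(0, 1.28408, 0.9509)  len=0.5943
  (v13,v16,v17) [+-+] → (-0.549029, 1.05665, 0.9509)–(-0.907988, 0.907988, 0.9509)  len=0.3885
  (v16,v20,v17) [--+] → (-1.13541, 0.358959, 0.9509)–(-0.907988, 0.907988, 0.9509)  len=0.5943
  (v17,v20,v21) [+-+] → (-1.13541, 0.358959, 0.9509)–(-1.28408, 0, 0.9509)  len=0.3885
  (v20,v24,v21) [--+] → (-1.05665, -0.549029, 0.9509)–(-1.28408, 0, 0.9509)  len=0.5943
  (v21,v24,v25) [+-+] → (-1.05665, -0.549029, 0.9509)–(-0.907988, -0.907988, 0.9509)  len=0.3885
  (v24,v28,v25) [--+] → (-0.358959, -1.13541, 0.9509)–(-0.907988, -0.907988, 0.9509)  len=0.5943
  (v25,v28,v29) [+-+] → (-0.358959, -1.13541, 0.9509)–(0, -1.28408, 0.9509)  len=0.3885
  (v28,v32,v29) [--+] → (0.549029, -1.05665, 0.9509)–(0, -1.28408, 0.9509)  len=0.5943
  (v29,v32,v33) [+-+] → (0.549029, -1.05665, 0.9509)–(0.907988, -0.907988, 0.9509)  len=0.3885
  (v32,v3,v33) [--+] → (1.13541, -0.358959, 0.9509)–(0.907988, -0.907988, 0.9509)  len=0.5943
  (v33,v3,v4) [+-+] → (1.13541, -0.358959, 0.9509)–(1.28408, 0, 0.9509)  len=0.3885

Chained into 1 loop(s):
  loop 1: 16 segments, perimeter = 7.8624
Total perimeter = 7.862

loops=1 perimeter=7.862
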